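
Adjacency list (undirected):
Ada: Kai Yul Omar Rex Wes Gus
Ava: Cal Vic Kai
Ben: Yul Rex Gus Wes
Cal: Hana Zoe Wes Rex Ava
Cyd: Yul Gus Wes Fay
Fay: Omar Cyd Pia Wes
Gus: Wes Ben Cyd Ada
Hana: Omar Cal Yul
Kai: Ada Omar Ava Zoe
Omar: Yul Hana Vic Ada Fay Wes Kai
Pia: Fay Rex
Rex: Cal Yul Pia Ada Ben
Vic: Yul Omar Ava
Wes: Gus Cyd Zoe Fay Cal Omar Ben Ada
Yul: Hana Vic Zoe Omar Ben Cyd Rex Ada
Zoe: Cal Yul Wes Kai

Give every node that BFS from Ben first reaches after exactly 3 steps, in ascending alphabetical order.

Ava, Kai

Level 0: Ben
Level 1: Gus, Rex, Wes, Yul
Level 2: Ada, Cal, Cyd, Fay, Hana, Omar, Pia, Vic, Zoe
Level 3: Ava, Kai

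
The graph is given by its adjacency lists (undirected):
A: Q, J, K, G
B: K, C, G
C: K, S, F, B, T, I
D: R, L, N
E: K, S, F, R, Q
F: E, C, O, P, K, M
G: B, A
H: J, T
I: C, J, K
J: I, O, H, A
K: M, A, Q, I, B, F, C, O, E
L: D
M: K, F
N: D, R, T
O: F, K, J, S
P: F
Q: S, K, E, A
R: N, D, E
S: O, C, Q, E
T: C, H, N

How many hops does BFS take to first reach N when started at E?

2

Level 0: E
Level 1: F, K, Q, R, S
Level 2: A, B, C, D, I, M, N, O, P
Level 3: G, J, L, T
Level 4: H
N first appears at level 2.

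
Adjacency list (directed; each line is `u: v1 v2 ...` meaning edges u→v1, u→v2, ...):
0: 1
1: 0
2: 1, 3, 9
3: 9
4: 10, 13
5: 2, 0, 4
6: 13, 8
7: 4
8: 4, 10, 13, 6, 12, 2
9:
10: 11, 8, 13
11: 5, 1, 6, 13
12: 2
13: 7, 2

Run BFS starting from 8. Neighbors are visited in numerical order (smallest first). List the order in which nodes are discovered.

Visit 8; enqueue 2, 4, 6, 10, 12, 13 → queue [2, 4, 6, 10, 12, 13]
Visit 2; enqueue 1, 3, 9 → queue [4, 6, 10, 12, 13, 1, 3, 9]
Visit 4 → queue [6, 10, 12, 13, 1, 3, 9]
Visit 6 → queue [10, 12, 13, 1, 3, 9]
Visit 10; enqueue 11 → queue [12, 13, 1, 3, 9, 11]
Visit 12 → queue [13, 1, 3, 9, 11]
Visit 13; enqueue 7 → queue [1, 3, 9, 11, 7]
Visit 1; enqueue 0 → queue [3, 9, 11, 7, 0]
Visit 3 → queue [9, 11, 7, 0]
Visit 9 → queue [11, 7, 0]
Visit 11; enqueue 5 → queue [7, 0, 5]
Visit 7 → queue [0, 5]
Visit 0 → queue [5]
Visit 5 → queue []

8 -> 2 -> 4 -> 6 -> 10 -> 12 -> 13 -> 1 -> 3 -> 9 -> 11 -> 7 -> 0 -> 5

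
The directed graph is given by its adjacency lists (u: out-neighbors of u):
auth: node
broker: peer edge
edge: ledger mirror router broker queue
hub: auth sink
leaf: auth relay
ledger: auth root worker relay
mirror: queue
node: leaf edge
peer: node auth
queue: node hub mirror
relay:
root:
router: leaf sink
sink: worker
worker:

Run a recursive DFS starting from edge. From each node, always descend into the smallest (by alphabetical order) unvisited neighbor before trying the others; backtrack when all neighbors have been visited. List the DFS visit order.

Visit edge
edge → broker
broker → peer
peer → auth
auth → node
node → leaf
leaf → relay
edge → ledger
ledger → root
ledger → worker
edge → mirror
mirror → queue
queue → hub
hub → sink
edge → router

edge broker peer auth node leaf relay ledger root worker mirror queue hub sink router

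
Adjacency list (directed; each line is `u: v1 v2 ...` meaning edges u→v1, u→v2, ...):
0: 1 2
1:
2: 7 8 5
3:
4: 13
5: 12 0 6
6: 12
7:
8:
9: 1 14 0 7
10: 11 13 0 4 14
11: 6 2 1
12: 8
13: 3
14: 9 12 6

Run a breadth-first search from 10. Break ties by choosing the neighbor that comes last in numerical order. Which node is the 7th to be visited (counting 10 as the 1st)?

Visit 10; enqueue 14, 13, 11, 4, 0 → queue [14, 13, 11, 4, 0]
Visit 14; enqueue 12, 9, 6 → queue [13, 11, 4, 0, 12, 9, 6]
Visit 13; enqueue 3 → queue [11, 4, 0, 12, 9, 6, 3]
Visit 11; enqueue 2, 1 → queue [4, 0, 12, 9, 6, 3, 2, 1]
Visit 4 → queue [0, 12, 9, 6, 3, 2, 1]
Visit 0 → queue [12, 9, 6, 3, 2, 1]
Visit 12; enqueue 8 → queue [9, 6, 3, 2, 1, 8]
Visit 9; enqueue 7 → queue [6, 3, 2, 1, 8, 7]
Visit 6 → queue [3, 2, 1, 8, 7]
Visit 3 → queue [2, 1, 8, 7]
Visit 2; enqueue 5 → queue [1, 8, 7, 5]
Visit 1 → queue [8, 7, 5]
Visit 8 → queue [7, 5]
Visit 7 → queue [5]
Visit 5 → queue []

Visit order: 10, 14, 13, 11, 4, 0, 12, 9, 6, 3, 2, 1, 8, 7, 5

12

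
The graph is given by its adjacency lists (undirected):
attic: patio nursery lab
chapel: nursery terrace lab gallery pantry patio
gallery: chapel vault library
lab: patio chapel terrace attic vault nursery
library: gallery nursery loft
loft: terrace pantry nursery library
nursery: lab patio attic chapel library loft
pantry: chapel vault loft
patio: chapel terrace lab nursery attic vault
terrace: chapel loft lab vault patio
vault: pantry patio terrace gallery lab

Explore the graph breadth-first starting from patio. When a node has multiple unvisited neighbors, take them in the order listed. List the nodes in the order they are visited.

patio → chapel → terrace → lab → nursery → attic → vault → gallery → pantry → loft → library

Visit patio; enqueue chapel, terrace, lab, nursery, attic, vault → queue [chapel, terrace, lab, nursery, attic, vault]
Visit chapel; enqueue gallery, pantry → queue [terrace, lab, nursery, attic, vault, gallery, pantry]
Visit terrace; enqueue loft → queue [lab, nursery, attic, vault, gallery, pantry, loft]
Visit lab → queue [nursery, attic, vault, gallery, pantry, loft]
Visit nursery; enqueue library → queue [attic, vault, gallery, pantry, loft, library]
Visit attic → queue [vault, gallery, pantry, loft, library]
Visit vault → queue [gallery, pantry, loft, library]
Visit gallery → queue [pantry, loft, library]
Visit pantry → queue [loft, library]
Visit loft → queue [library]
Visit library → queue []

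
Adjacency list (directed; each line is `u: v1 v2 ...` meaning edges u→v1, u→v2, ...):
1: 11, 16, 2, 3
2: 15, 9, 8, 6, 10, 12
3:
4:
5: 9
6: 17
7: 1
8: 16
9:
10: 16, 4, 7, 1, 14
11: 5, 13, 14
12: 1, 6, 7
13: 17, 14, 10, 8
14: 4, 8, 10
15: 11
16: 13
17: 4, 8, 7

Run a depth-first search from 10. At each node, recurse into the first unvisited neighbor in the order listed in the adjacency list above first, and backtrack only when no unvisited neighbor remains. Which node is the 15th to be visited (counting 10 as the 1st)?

Visit 10
10 → 16
16 → 13
13 → 17
17 → 4
17 → 8
17 → 7
7 → 1
1 → 11
11 → 5
5 → 9
11 → 14
1 → 2
2 → 15
2 → 6
2 → 12
1 → 3

Visit order: 10, 16, 13, 17, 4, 8, 7, 1, 11, 5, 9, 14, 2, 15, 6, 12, 3

6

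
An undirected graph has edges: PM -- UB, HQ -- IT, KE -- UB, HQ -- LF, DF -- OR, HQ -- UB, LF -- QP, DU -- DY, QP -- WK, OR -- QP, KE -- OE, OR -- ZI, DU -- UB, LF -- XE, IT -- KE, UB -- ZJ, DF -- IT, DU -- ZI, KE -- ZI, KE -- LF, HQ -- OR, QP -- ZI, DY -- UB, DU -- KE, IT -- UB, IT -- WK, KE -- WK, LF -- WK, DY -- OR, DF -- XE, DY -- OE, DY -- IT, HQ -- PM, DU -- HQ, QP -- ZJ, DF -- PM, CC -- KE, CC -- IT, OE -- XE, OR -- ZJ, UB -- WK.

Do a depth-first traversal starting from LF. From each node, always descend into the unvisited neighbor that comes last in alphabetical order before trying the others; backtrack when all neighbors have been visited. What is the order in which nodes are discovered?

LF, XE, OE, KE, ZI, QP, ZJ, UB, WK, IT, HQ, PM, DF, OR, DY, DU, CC

Visit LF
LF → XE
XE → OE
OE → KE
KE → ZI
ZI → QP
QP → ZJ
ZJ → UB
UB → WK
WK → IT
IT → HQ
HQ → PM
PM → DF
DF → OR
OR → DY
DY → DU
IT → CC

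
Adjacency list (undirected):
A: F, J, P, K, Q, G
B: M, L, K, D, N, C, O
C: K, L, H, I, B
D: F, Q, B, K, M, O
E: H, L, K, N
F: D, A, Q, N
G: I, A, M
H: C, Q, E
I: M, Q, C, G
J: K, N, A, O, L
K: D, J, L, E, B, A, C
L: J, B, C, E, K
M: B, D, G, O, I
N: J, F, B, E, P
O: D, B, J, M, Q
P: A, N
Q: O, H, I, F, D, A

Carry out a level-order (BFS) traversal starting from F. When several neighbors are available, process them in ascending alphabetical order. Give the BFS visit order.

F, A, D, N, Q, G, J, K, P, B, M, O, E, H, I, L, C

Visit F; enqueue A, D, N, Q → queue [A, D, N, Q]
Visit A; enqueue G, J, K, P → queue [D, N, Q, G, J, K, P]
Visit D; enqueue B, M, O → queue [N, Q, G, J, K, P, B, M, O]
Visit N; enqueue E → queue [Q, G, J, K, P, B, M, O, E]
Visit Q; enqueue H, I → queue [G, J, K, P, B, M, O, E, H, I]
Visit G → queue [J, K, P, B, M, O, E, H, I]
Visit J; enqueue L → queue [K, P, B, M, O, E, H, I, L]
Visit K; enqueue C → queue [P, B, M, O, E, H, I, L, C]
Visit P → queue [B, M, O, E, H, I, L, C]
Visit B → queue [M, O, E, H, I, L, C]
Visit M → queue [O, E, H, I, L, C]
Visit O → queue [E, H, I, L, C]
Visit E → queue [H, I, L, C]
Visit H → queue [I, L, C]
Visit I → queue [L, C]
Visit L → queue [C]
Visit C → queue []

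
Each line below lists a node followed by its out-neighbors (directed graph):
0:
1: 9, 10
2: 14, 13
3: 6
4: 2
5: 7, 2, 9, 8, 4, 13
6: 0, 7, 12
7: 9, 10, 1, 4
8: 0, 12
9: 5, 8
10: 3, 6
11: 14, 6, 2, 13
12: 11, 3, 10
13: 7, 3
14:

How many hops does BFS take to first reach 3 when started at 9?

3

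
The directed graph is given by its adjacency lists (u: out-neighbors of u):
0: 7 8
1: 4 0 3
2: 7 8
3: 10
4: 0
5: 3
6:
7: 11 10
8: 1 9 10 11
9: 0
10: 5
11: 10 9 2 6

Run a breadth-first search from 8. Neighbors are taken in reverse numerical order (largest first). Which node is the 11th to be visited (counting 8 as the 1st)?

Visit 8; enqueue 11, 10, 9, 1 → queue [11, 10, 9, 1]
Visit 11; enqueue 6, 2 → queue [10, 9, 1, 6, 2]
Visit 10; enqueue 5 → queue [9, 1, 6, 2, 5]
Visit 9; enqueue 0 → queue [1, 6, 2, 5, 0]
Visit 1; enqueue 4, 3 → queue [6, 2, 5, 0, 4, 3]
Visit 6 → queue [2, 5, 0, 4, 3]
Visit 2; enqueue 7 → queue [5, 0, 4, 3, 7]
Visit 5 → queue [0, 4, 3, 7]
Visit 0 → queue [4, 3, 7]
Visit 4 → queue [3, 7]
Visit 3 → queue [7]
Visit 7 → queue []

Visit order: 8, 11, 10, 9, 1, 6, 2, 5, 0, 4, 3, 7

3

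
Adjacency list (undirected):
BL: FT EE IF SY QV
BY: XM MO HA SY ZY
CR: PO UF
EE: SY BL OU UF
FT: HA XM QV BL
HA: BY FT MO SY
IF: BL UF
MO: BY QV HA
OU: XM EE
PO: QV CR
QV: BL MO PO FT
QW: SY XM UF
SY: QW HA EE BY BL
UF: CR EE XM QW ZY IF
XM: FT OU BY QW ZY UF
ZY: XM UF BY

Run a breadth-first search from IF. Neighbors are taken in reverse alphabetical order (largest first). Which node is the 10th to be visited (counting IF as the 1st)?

QV

Visit IF; enqueue UF, BL → queue [UF, BL]
Visit UF; enqueue ZY, XM, QW, EE, CR → queue [BL, ZY, XM, QW, EE, CR]
Visit BL; enqueue SY, QV, FT → queue [ZY, XM, QW, EE, CR, SY, QV, FT]
Visit ZY; enqueue BY → queue [XM, QW, EE, CR, SY, QV, FT, BY]
Visit XM; enqueue OU → queue [QW, EE, CR, SY, QV, FT, BY, OU]
Visit QW → queue [EE, CR, SY, QV, FT, BY, OU]
Visit EE → queue [CR, SY, QV, FT, BY, OU]
Visit CR; enqueue PO → queue [SY, QV, FT, BY, OU, PO]
Visit SY; enqueue HA → queue [QV, FT, BY, OU, PO, HA]
Visit QV; enqueue MO → queue [FT, BY, OU, PO, HA, MO]
Visit FT → queue [BY, OU, PO, HA, MO]
Visit BY → queue [OU, PO, HA, MO]
Visit OU → queue [PO, HA, MO]
Visit PO → queue [HA, MO]
Visit HA → queue [MO]
Visit MO → queue []

Visit order: IF, UF, BL, ZY, XM, QW, EE, CR, SY, QV, FT, BY, OU, PO, HA, MO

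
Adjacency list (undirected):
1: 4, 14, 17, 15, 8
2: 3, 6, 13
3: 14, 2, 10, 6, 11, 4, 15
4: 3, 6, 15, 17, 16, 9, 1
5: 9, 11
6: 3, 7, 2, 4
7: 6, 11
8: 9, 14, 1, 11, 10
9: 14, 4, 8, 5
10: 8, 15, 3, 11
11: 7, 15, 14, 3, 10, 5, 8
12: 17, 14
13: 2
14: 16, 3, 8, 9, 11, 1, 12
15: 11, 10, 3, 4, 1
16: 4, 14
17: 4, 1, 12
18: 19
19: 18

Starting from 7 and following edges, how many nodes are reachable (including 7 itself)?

BFS from 7 visits: 7, 6, 11, 3, 2, 4, 15, 14, 10, 5, 8, 13, 17, 16, 9, 1, 12
Reachable nodes: 17 of 19 total.

17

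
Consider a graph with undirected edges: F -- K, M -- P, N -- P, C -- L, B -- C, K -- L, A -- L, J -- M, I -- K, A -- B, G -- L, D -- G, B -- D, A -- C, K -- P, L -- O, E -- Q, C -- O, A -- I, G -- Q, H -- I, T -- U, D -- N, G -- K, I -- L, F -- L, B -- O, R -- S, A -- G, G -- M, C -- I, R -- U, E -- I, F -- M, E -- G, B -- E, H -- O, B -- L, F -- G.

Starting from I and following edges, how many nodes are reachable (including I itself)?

BFS from I visits: I, L, K, H, E, C, A, O, G, F, B, P, Q, M, D, N, J
Reachable nodes: 17 of 21 total.

17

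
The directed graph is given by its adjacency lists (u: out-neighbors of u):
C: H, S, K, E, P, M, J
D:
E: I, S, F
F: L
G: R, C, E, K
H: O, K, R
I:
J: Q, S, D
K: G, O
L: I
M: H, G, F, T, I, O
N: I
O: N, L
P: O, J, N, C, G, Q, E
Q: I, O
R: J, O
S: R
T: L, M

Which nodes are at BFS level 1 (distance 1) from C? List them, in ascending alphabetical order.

Level 0: C
Level 1: E, H, J, K, M, P, S
Level 2: D, F, G, I, N, O, Q, R, T
Level 3: L

E, H, J, K, M, P, S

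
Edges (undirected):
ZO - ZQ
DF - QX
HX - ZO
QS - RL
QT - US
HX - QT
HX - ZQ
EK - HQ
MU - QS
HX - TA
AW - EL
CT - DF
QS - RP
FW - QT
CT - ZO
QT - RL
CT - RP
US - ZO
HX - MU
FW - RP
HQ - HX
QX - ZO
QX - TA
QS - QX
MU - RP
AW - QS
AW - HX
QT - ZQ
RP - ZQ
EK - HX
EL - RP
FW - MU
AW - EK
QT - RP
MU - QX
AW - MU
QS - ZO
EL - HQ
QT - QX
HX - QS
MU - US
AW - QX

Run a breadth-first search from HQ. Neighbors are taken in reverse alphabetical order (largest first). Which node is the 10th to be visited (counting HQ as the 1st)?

MU

Visit HQ; enqueue HX, EL, EK → queue [HX, EL, EK]
Visit HX; enqueue ZQ, ZO, TA, QT, QS, MU, AW → queue [EL, EK, ZQ, ZO, TA, QT, QS, MU, AW]
Visit EL; enqueue RP → queue [EK, ZQ, ZO, TA, QT, QS, MU, AW, RP]
Visit EK → queue [ZQ, ZO, TA, QT, QS, MU, AW, RP]
Visit ZQ → queue [ZO, TA, QT, QS, MU, AW, RP]
Visit ZO; enqueue US, QX, CT → queue [TA, QT, QS, MU, AW, RP, US, QX, CT]
Visit TA → queue [QT, QS, MU, AW, RP, US, QX, CT]
Visit QT; enqueue RL, FW → queue [QS, MU, AW, RP, US, QX, CT, RL, FW]
Visit QS → queue [MU, AW, RP, US, QX, CT, RL, FW]
Visit MU → queue [AW, RP, US, QX, CT, RL, FW]
Visit AW → queue [RP, US, QX, CT, RL, FW]
Visit RP → queue [US, QX, CT, RL, FW]
Visit US → queue [QX, CT, RL, FW]
Visit QX; enqueue DF → queue [CT, RL, FW, DF]
Visit CT → queue [RL, FW, DF]
Visit RL → queue [FW, DF]
Visit FW → queue [DF]
Visit DF → queue []

Visit order: HQ, HX, EL, EK, ZQ, ZO, TA, QT, QS, MU, AW, RP, US, QX, CT, RL, FW, DF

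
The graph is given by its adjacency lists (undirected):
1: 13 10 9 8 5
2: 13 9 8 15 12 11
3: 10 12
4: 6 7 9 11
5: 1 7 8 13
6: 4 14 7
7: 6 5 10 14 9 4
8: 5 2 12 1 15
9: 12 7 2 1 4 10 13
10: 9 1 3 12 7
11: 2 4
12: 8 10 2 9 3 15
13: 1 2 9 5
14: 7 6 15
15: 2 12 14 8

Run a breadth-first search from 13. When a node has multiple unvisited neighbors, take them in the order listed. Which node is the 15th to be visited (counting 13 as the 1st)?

Visit 13; enqueue 1, 2, 9, 5 → queue [1, 2, 9, 5]
Visit 1; enqueue 10, 8 → queue [2, 9, 5, 10, 8]
Visit 2; enqueue 15, 12, 11 → queue [9, 5, 10, 8, 15, 12, 11]
Visit 9; enqueue 7, 4 → queue [5, 10, 8, 15, 12, 11, 7, 4]
Visit 5 → queue [10, 8, 15, 12, 11, 7, 4]
Visit 10; enqueue 3 → queue [8, 15, 12, 11, 7, 4, 3]
Visit 8 → queue [15, 12, 11, 7, 4, 3]
Visit 15; enqueue 14 → queue [12, 11, 7, 4, 3, 14]
Visit 12 → queue [11, 7, 4, 3, 14]
Visit 11 → queue [7, 4, 3, 14]
Visit 7; enqueue 6 → queue [4, 3, 14, 6]
Visit 4 → queue [3, 14, 6]
Visit 3 → queue [14, 6]
Visit 14 → queue [6]
Visit 6 → queue []

Visit order: 13, 1, 2, 9, 5, 10, 8, 15, 12, 11, 7, 4, 3, 14, 6

6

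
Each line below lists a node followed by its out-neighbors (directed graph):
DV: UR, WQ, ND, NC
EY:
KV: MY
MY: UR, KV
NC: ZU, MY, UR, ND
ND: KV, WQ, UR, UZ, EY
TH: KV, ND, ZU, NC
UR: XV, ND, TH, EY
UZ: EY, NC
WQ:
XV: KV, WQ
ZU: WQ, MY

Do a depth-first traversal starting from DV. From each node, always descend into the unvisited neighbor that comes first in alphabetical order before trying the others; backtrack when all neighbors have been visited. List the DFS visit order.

Visit DV
DV → NC
NC → MY
MY → KV
MY → UR
UR → EY
UR → ND
ND → UZ
ND → WQ
UR → TH
TH → ZU
UR → XV

DV, NC, MY, KV, UR, EY, ND, UZ, WQ, TH, ZU, XV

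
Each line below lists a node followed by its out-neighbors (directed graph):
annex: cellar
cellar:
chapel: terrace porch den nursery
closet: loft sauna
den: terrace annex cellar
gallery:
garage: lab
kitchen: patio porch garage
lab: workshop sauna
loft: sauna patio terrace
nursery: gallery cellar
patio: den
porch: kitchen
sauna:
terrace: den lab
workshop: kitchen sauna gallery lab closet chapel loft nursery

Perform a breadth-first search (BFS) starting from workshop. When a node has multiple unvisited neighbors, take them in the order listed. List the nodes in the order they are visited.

workshop -> kitchen -> sauna -> gallery -> lab -> closet -> chapel -> loft -> nursery -> patio -> porch -> garage -> terrace -> den -> cellar -> annex

Visit workshop; enqueue kitchen, sauna, gallery, lab, closet, chapel, loft, nursery → queue [kitchen, sauna, gallery, lab, closet, chapel, loft, nursery]
Visit kitchen; enqueue patio, porch, garage → queue [sauna, gallery, lab, closet, chapel, loft, nursery, patio, porch, garage]
Visit sauna → queue [gallery, lab, closet, chapel, loft, nursery, patio, porch, garage]
Visit gallery → queue [lab, closet, chapel, loft, nursery, patio, porch, garage]
Visit lab → queue [closet, chapel, loft, nursery, patio, porch, garage]
Visit closet → queue [chapel, loft, nursery, patio, porch, garage]
Visit chapel; enqueue terrace, den → queue [loft, nursery, patio, porch, garage, terrace, den]
Visit loft → queue [nursery, patio, porch, garage, terrace, den]
Visit nursery; enqueue cellar → queue [patio, porch, garage, terrace, den, cellar]
Visit patio → queue [porch, garage, terrace, den, cellar]
Visit porch → queue [garage, terrace, den, cellar]
Visit garage → queue [terrace, den, cellar]
Visit terrace → queue [den, cellar]
Visit den; enqueue annex → queue [cellar, annex]
Visit cellar → queue [annex]
Visit annex → queue []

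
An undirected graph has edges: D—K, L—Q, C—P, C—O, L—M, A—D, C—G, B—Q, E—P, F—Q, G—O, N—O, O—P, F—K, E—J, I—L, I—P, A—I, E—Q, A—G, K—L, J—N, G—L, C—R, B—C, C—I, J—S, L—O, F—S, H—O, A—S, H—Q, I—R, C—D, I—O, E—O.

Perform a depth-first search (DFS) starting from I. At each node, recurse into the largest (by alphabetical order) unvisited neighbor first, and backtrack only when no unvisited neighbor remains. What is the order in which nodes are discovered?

I, R, C, P, O, N, J, S, F, Q, L, M, K, D, A, G, H, E, B

Visit I
I → R
R → C
C → P
P → O
O → N
N → J
J → S
S → F
F → Q
Q → L
L → M
L → K
K → D
D → A
A → G
Q → H
Q → E
Q → B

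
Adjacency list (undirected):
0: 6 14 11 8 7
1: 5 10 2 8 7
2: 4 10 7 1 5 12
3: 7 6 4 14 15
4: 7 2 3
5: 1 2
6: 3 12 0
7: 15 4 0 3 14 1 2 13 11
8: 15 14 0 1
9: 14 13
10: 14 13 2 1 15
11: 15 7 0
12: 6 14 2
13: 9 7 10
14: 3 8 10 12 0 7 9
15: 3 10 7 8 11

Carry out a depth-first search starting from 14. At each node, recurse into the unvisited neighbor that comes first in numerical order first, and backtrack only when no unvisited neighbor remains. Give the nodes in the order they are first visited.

14 0 6 3 4 2 1 5 7 11 15 8 10 13 9 12

Visit 14
14 → 0
0 → 6
6 → 3
3 → 4
4 → 2
2 → 1
1 → 5
1 → 7
7 → 11
11 → 15
15 → 8
15 → 10
10 → 13
13 → 9
2 → 12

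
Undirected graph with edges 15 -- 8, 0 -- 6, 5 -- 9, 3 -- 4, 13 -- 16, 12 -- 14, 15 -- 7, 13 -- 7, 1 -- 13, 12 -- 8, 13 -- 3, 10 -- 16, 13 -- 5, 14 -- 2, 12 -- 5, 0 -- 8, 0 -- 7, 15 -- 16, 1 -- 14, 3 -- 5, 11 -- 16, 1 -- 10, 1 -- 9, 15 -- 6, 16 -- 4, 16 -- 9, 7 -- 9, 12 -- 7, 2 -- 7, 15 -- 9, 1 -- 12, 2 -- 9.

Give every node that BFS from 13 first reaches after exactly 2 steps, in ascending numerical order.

Level 0: 13
Level 1: 1, 3, 5, 7, 16
Level 2: 0, 2, 4, 9, 10, 11, 12, 14, 15
Level 3: 6, 8

0, 2, 4, 9, 10, 11, 12, 14, 15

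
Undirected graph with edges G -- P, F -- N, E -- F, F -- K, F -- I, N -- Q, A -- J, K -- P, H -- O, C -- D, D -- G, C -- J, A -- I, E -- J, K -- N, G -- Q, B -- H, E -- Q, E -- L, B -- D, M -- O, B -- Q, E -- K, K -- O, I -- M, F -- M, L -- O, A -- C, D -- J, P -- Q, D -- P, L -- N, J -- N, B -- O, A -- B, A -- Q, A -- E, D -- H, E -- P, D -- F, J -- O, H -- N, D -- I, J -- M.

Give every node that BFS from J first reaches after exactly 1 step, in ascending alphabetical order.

A, C, D, E, M, N, O

Level 0: J
Level 1: A, C, D, E, M, N, O
Level 2: B, F, G, H, I, K, L, P, Q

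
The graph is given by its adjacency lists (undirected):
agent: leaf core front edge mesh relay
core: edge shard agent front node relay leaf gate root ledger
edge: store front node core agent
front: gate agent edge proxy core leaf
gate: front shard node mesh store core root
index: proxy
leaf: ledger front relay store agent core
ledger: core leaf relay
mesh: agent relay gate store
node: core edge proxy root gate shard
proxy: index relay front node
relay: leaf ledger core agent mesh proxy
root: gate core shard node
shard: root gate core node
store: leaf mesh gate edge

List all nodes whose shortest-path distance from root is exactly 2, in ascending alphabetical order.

agent, edge, front, leaf, ledger, mesh, proxy, relay, store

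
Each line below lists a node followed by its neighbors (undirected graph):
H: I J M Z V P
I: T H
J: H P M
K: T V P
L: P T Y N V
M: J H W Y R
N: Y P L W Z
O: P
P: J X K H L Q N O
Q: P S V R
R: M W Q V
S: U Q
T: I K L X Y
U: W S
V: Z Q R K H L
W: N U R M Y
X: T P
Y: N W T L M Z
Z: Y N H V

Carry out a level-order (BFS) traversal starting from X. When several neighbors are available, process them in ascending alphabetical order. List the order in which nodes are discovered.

X → P → T → H → J → K → L → N → O → Q → I → Y → M → V → Z → W → R → S → U

Visit X; enqueue P, T → queue [P, T]
Visit P; enqueue H, J, K, L, N, O, Q → queue [T, H, J, K, L, N, O, Q]
Visit T; enqueue I, Y → queue [H, J, K, L, N, O, Q, I, Y]
Visit H; enqueue M, V, Z → queue [J, K, L, N, O, Q, I, Y, M, V, Z]
Visit J → queue [K, L, N, O, Q, I, Y, M, V, Z]
Visit K → queue [L, N, O, Q, I, Y, M, V, Z]
Visit L → queue [N, O, Q, I, Y, M, V, Z]
Visit N; enqueue W → queue [O, Q, I, Y, M, V, Z, W]
Visit O → queue [Q, I, Y, M, V, Z, W]
Visit Q; enqueue R, S → queue [I, Y, M, V, Z, W, R, S]
Visit I → queue [Y, M, V, Z, W, R, S]
Visit Y → queue [M, V, Z, W, R, S]
Visit M → queue [V, Z, W, R, S]
Visit V → queue [Z, W, R, S]
Visit Z → queue [W, R, S]
Visit W; enqueue U → queue [R, S, U]
Visit R → queue [S, U]
Visit S → queue [U]
Visit U → queue []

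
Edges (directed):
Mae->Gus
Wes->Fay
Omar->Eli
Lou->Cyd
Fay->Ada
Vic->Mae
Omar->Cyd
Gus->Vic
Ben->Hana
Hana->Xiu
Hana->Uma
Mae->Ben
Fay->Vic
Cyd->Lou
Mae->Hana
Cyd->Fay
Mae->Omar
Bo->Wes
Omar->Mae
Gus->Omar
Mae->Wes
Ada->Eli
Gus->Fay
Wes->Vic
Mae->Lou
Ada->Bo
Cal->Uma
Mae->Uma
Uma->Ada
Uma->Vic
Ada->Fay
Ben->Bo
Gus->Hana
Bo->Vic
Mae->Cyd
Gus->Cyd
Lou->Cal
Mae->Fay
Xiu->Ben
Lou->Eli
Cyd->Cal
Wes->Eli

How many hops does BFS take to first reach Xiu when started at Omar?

3

Level 0: Omar
Level 1: Cyd, Eli, Mae
Level 2: Ben, Cal, Fay, Gus, Hana, Lou, Uma, Wes
Level 3: Ada, Bo, Vic, Xiu
Xiu first appears at level 3.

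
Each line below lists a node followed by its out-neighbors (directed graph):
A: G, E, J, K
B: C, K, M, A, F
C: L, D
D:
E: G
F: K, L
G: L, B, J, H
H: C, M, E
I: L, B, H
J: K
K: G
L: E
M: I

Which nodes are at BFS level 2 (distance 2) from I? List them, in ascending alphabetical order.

A, C, E, F, K, M

Level 0: I
Level 1: B, H, L
Level 2: A, C, E, F, K, M
Level 3: D, G, J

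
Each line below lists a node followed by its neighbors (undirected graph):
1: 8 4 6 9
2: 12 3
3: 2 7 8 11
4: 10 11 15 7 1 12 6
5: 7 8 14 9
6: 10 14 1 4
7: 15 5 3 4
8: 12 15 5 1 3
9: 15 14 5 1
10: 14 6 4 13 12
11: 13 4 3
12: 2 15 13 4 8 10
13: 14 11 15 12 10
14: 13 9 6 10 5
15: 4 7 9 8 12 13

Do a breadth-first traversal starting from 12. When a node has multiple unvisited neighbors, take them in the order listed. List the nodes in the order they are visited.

Visit 12; enqueue 2, 15, 13, 4, 8, 10 → queue [2, 15, 13, 4, 8, 10]
Visit 2; enqueue 3 → queue [15, 13, 4, 8, 10, 3]
Visit 15; enqueue 7, 9 → queue [13, 4, 8, 10, 3, 7, 9]
Visit 13; enqueue 14, 11 → queue [4, 8, 10, 3, 7, 9, 14, 11]
Visit 4; enqueue 1, 6 → queue [8, 10, 3, 7, 9, 14, 11, 1, 6]
Visit 8; enqueue 5 → queue [10, 3, 7, 9, 14, 11, 1, 6, 5]
Visit 10 → queue [3, 7, 9, 14, 11, 1, 6, 5]
Visit 3 → queue [7, 9, 14, 11, 1, 6, 5]
Visit 7 → queue [9, 14, 11, 1, 6, 5]
Visit 9 → queue [14, 11, 1, 6, 5]
Visit 14 → queue [11, 1, 6, 5]
Visit 11 → queue [1, 6, 5]
Visit 1 → queue [6, 5]
Visit 6 → queue [5]
Visit 5 → queue []

12 2 15 13 4 8 10 3 7 9 14 11 1 6 5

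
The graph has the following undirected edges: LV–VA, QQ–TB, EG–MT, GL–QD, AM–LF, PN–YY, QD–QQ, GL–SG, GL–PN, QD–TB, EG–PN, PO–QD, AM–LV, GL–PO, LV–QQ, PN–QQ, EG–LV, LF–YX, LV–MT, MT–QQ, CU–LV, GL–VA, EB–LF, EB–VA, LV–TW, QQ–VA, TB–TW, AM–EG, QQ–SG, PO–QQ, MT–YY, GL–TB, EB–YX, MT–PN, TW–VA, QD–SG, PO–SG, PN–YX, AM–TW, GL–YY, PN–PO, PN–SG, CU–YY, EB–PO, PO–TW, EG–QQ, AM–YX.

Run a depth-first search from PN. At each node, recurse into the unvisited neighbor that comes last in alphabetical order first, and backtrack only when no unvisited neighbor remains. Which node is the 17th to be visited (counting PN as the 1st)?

EG

Visit PN
PN → YY
YY → MT
MT → QQ
QQ → VA
VA → TW
TW → TB
TB → QD
QD → SG
SG → PO
PO → GL
PO → EB
EB → YX
YX → LF
LF → AM
AM → LV
LV → EG
LV → CU

Visit order: PN, YY, MT, QQ, VA, TW, TB, QD, SG, PO, GL, EB, YX, LF, AM, LV, EG, CU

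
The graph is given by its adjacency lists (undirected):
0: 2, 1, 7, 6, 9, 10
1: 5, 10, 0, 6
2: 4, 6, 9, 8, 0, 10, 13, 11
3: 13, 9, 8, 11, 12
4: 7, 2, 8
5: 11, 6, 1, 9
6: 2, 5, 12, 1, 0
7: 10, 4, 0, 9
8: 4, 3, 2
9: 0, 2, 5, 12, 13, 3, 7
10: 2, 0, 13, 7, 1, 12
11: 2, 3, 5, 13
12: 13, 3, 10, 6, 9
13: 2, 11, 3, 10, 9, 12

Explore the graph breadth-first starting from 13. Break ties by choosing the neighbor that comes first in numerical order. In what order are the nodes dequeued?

Visit 13; enqueue 2, 3, 9, 10, 11, 12 → queue [2, 3, 9, 10, 11, 12]
Visit 2; enqueue 0, 4, 6, 8 → queue [3, 9, 10, 11, 12, 0, 4, 6, 8]
Visit 3 → queue [9, 10, 11, 12, 0, 4, 6, 8]
Visit 9; enqueue 5, 7 → queue [10, 11, 12, 0, 4, 6, 8, 5, 7]
Visit 10; enqueue 1 → queue [11, 12, 0, 4, 6, 8, 5, 7, 1]
Visit 11 → queue [12, 0, 4, 6, 8, 5, 7, 1]
Visit 12 → queue [0, 4, 6, 8, 5, 7, 1]
Visit 0 → queue [4, 6, 8, 5, 7, 1]
Visit 4 → queue [6, 8, 5, 7, 1]
Visit 6 → queue [8, 5, 7, 1]
Visit 8 → queue [5, 7, 1]
Visit 5 → queue [7, 1]
Visit 7 → queue [1]
Visit 1 → queue []

13 → 2 → 3 → 9 → 10 → 11 → 12 → 0 → 4 → 6 → 8 → 5 → 7 → 1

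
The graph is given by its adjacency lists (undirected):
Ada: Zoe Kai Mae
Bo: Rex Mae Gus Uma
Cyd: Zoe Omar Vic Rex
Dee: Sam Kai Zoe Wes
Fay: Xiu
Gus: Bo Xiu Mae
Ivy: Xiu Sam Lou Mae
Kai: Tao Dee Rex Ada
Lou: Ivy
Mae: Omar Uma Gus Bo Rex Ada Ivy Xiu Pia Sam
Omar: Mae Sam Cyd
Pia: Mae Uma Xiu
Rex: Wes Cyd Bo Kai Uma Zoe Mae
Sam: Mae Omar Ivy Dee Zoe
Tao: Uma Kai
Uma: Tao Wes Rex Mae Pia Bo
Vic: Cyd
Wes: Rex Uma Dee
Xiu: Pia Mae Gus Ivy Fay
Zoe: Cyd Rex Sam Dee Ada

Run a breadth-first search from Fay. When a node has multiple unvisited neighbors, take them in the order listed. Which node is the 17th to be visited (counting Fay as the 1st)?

Kai

Visit Fay; enqueue Xiu → queue [Xiu]
Visit Xiu; enqueue Pia, Mae, Gus, Ivy → queue [Pia, Mae, Gus, Ivy]
Visit Pia; enqueue Uma → queue [Mae, Gus, Ivy, Uma]
Visit Mae; enqueue Omar, Bo, Rex, Ada, Sam → queue [Gus, Ivy, Uma, Omar, Bo, Rex, Ada, Sam]
Visit Gus → queue [Ivy, Uma, Omar, Bo, Rex, Ada, Sam]
Visit Ivy; enqueue Lou → queue [Uma, Omar, Bo, Rex, Ada, Sam, Lou]
Visit Uma; enqueue Tao, Wes → queue [Omar, Bo, Rex, Ada, Sam, Lou, Tao, Wes]
Visit Omar; enqueue Cyd → queue [Bo, Rex, Ada, Sam, Lou, Tao, Wes, Cyd]
Visit Bo → queue [Rex, Ada, Sam, Lou, Tao, Wes, Cyd]
Visit Rex; enqueue Kai, Zoe → queue [Ada, Sam, Lou, Tao, Wes, Cyd, Kai, Zoe]
Visit Ada → queue [Sam, Lou, Tao, Wes, Cyd, Kai, Zoe]
Visit Sam; enqueue Dee → queue [Lou, Tao, Wes, Cyd, Kai, Zoe, Dee]
Visit Lou → queue [Tao, Wes, Cyd, Kai, Zoe, Dee]
Visit Tao → queue [Wes, Cyd, Kai, Zoe, Dee]
Visit Wes → queue [Cyd, Kai, Zoe, Dee]
Visit Cyd; enqueue Vic → queue [Kai, Zoe, Dee, Vic]
Visit Kai → queue [Zoe, Dee, Vic]
Visit Zoe → queue [Dee, Vic]
Visit Dee → queue [Vic]
Visit Vic → queue []

Visit order: Fay, Xiu, Pia, Mae, Gus, Ivy, Uma, Omar, Bo, Rex, Ada, Sam, Lou, Tao, Wes, Cyd, Kai, Zoe, Dee, Vic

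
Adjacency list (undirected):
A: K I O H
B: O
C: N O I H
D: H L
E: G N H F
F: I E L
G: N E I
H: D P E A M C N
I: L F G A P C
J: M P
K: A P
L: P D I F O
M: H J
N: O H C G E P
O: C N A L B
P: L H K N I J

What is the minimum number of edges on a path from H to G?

Level 0: H
Level 1: A, C, D, E, M, N, P
Level 2: F, G, I, J, K, L, O
Level 3: B
G first appears at level 2.

2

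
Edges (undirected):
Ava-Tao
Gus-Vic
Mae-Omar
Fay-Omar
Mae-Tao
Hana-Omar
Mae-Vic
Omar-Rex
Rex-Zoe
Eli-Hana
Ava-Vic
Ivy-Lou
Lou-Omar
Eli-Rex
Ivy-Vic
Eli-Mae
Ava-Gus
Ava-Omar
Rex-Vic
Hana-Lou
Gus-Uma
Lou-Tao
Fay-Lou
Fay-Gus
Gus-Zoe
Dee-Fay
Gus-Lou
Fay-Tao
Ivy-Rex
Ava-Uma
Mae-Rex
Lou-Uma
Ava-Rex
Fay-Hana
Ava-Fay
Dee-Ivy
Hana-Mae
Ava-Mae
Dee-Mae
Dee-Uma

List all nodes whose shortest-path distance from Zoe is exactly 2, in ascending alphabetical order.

Level 0: Zoe
Level 1: Gus, Rex
Level 2: Ava, Eli, Fay, Ivy, Lou, Mae, Omar, Uma, Vic
Level 3: Dee, Hana, Tao

Ava, Eli, Fay, Ivy, Lou, Mae, Omar, Uma, Vic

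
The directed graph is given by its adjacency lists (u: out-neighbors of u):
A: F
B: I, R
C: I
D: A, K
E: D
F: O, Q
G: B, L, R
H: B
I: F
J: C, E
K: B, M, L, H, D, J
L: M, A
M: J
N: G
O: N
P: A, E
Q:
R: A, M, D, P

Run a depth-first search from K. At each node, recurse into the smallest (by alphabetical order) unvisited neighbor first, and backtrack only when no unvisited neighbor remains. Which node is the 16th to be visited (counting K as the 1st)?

Visit K
K → B
B → I
I → F
F → O
O → N
N → G
G → L
L → A
L → M
M → J
J → C
J → E
E → D
G → R
R → P
F → Q
K → H

Visit order: K, B, I, F, O, N, G, L, A, M, J, C, E, D, R, P, Q, H

P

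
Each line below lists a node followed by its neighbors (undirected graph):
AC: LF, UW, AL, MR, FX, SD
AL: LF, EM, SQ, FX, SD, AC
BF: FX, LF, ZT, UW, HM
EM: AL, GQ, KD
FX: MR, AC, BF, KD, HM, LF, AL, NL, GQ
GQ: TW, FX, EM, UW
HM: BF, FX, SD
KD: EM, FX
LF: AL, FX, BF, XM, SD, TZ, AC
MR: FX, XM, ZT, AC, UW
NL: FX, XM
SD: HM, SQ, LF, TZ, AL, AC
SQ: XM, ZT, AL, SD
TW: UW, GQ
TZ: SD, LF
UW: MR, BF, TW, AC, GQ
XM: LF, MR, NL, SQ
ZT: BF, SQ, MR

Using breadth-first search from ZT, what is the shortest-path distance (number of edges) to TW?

Level 0: ZT
Level 1: BF, MR, SQ
Level 2: AC, AL, FX, HM, LF, SD, UW, XM
Level 3: EM, GQ, KD, NL, TW, TZ
TW first appears at level 3.

3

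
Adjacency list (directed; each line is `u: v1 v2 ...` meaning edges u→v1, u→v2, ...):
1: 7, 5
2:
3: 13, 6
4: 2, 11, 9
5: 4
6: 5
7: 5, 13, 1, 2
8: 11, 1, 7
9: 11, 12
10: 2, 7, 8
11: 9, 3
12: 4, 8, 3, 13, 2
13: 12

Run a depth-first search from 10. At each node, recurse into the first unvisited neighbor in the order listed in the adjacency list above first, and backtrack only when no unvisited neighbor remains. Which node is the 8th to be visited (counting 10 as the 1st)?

Visit 10
10 → 2
10 → 7
7 → 5
5 → 4
4 → 11
11 → 9
9 → 12
12 → 8
8 → 1
12 → 3
3 → 13
3 → 6

Visit order: 10, 2, 7, 5, 4, 11, 9, 12, 8, 1, 3, 13, 6

12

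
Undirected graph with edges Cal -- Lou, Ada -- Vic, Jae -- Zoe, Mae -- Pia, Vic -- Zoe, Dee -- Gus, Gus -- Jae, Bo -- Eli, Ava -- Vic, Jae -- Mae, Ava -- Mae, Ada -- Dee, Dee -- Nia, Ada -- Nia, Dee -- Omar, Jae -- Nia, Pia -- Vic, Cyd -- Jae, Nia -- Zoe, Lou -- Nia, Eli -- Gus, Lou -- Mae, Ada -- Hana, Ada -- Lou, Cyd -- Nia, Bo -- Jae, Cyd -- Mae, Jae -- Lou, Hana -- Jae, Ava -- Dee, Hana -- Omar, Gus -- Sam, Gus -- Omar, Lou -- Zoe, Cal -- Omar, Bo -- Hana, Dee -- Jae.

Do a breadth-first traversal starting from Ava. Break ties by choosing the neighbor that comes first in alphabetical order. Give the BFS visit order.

Ava, Dee, Mae, Vic, Ada, Gus, Jae, Nia, Omar, Cyd, Lou, Pia, Zoe, Hana, Eli, Sam, Bo, Cal

Visit Ava; enqueue Dee, Mae, Vic → queue [Dee, Mae, Vic]
Visit Dee; enqueue Ada, Gus, Jae, Nia, Omar → queue [Mae, Vic, Ada, Gus, Jae, Nia, Omar]
Visit Mae; enqueue Cyd, Lou, Pia → queue [Vic, Ada, Gus, Jae, Nia, Omar, Cyd, Lou, Pia]
Visit Vic; enqueue Zoe → queue [Ada, Gus, Jae, Nia, Omar, Cyd, Lou, Pia, Zoe]
Visit Ada; enqueue Hana → queue [Gus, Jae, Nia, Omar, Cyd, Lou, Pia, Zoe, Hana]
Visit Gus; enqueue Eli, Sam → queue [Jae, Nia, Omar, Cyd, Lou, Pia, Zoe, Hana, Eli, Sam]
Visit Jae; enqueue Bo → queue [Nia, Omar, Cyd, Lou, Pia, Zoe, Hana, Eli, Sam, Bo]
Visit Nia → queue [Omar, Cyd, Lou, Pia, Zoe, Hana, Eli, Sam, Bo]
Visit Omar; enqueue Cal → queue [Cyd, Lou, Pia, Zoe, Hana, Eli, Sam, Bo, Cal]
Visit Cyd → queue [Lou, Pia, Zoe, Hana, Eli, Sam, Bo, Cal]
Visit Lou → queue [Pia, Zoe, Hana, Eli, Sam, Bo, Cal]
Visit Pia → queue [Zoe, Hana, Eli, Sam, Bo, Cal]
Visit Zoe → queue [Hana, Eli, Sam, Bo, Cal]
Visit Hana → queue [Eli, Sam, Bo, Cal]
Visit Eli → queue [Sam, Bo, Cal]
Visit Sam → queue [Bo, Cal]
Visit Bo → queue [Cal]
Visit Cal → queue []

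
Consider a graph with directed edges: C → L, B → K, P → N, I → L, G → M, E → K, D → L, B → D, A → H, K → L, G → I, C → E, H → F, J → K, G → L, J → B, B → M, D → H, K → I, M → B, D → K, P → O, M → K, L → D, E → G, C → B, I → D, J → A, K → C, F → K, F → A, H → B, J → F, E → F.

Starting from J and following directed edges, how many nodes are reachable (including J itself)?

13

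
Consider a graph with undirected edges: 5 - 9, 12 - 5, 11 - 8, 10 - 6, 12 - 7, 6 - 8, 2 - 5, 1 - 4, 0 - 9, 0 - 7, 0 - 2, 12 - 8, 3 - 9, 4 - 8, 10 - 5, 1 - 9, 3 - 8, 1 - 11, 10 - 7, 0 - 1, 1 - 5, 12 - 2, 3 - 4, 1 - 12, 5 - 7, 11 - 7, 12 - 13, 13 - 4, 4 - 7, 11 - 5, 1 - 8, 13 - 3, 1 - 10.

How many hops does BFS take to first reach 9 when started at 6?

Level 0: 6
Level 1: 8, 10
Level 2: 1, 3, 4, 5, 7, 11, 12
Level 3: 0, 2, 9, 13
9 first appears at level 3.

3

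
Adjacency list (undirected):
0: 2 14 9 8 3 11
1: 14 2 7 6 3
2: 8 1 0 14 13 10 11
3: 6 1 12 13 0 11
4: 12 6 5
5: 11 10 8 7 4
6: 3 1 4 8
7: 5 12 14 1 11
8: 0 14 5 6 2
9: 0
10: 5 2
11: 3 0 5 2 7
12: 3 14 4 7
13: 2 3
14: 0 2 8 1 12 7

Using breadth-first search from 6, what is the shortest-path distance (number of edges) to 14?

Level 0: 6
Level 1: 1, 3, 4, 8
Level 2: 0, 2, 5, 7, 11, 12, 13, 14
Level 3: 9, 10
14 first appears at level 2.

2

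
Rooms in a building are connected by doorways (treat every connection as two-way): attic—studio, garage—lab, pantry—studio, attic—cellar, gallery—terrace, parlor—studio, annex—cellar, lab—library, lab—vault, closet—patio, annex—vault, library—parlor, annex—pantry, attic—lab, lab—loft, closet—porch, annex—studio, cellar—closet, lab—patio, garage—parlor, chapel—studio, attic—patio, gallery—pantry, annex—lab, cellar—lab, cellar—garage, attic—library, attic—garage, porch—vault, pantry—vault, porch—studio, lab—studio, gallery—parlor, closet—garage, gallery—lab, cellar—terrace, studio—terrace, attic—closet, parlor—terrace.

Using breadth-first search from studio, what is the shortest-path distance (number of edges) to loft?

2

Level 0: studio
Level 1: annex, attic, chapel, lab, pantry, parlor, porch, terrace
Level 2: cellar, closet, gallery, garage, library, loft, patio, vault
loft first appears at level 2.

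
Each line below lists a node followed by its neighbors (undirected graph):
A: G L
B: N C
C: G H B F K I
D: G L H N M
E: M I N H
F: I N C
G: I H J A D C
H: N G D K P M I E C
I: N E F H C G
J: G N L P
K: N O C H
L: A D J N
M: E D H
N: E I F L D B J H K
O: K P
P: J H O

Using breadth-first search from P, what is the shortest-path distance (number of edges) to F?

3

Level 0: P
Level 1: H, J, O
Level 2: C, D, E, G, I, K, L, M, N
Level 3: A, B, F
F first appears at level 3.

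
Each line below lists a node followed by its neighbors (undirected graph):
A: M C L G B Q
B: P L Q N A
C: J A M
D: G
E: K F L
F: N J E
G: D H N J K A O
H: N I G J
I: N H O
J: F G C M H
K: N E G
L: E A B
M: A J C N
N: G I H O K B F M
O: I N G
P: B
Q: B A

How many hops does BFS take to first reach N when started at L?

Level 0: L
Level 1: A, B, E
Level 2: C, F, G, K, M, N, P, Q
Level 3: D, H, I, J, O
N first appears at level 2.

2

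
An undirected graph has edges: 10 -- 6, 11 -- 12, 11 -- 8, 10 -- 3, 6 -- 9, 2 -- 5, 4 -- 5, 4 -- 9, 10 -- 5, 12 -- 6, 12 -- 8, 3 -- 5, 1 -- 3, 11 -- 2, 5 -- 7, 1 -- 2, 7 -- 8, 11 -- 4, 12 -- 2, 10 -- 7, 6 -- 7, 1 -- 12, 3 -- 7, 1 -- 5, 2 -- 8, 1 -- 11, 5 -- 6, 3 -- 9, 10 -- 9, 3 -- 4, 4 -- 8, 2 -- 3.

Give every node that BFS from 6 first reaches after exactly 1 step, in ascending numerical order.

Level 0: 6
Level 1: 5, 7, 9, 10, 12
Level 2: 1, 2, 3, 4, 8, 11

5, 7, 9, 10, 12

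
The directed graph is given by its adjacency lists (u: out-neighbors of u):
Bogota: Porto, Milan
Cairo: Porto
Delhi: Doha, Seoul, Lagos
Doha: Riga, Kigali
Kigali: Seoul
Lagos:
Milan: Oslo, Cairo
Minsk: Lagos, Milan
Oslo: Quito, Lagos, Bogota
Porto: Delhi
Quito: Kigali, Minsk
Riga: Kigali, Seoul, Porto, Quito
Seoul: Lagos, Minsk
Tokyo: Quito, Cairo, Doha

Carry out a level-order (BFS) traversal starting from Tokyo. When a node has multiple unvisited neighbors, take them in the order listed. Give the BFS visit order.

Tokyo Quito Cairo Doha Kigali Minsk Porto Riga Seoul Lagos Milan Delhi Oslo Bogota

Visit Tokyo; enqueue Quito, Cairo, Doha → queue [Quito, Cairo, Doha]
Visit Quito; enqueue Kigali, Minsk → queue [Cairo, Doha, Kigali, Minsk]
Visit Cairo; enqueue Porto → queue [Doha, Kigali, Minsk, Porto]
Visit Doha; enqueue Riga → queue [Kigali, Minsk, Porto, Riga]
Visit Kigali; enqueue Seoul → queue [Minsk, Porto, Riga, Seoul]
Visit Minsk; enqueue Lagos, Milan → queue [Porto, Riga, Seoul, Lagos, Milan]
Visit Porto; enqueue Delhi → queue [Riga, Seoul, Lagos, Milan, Delhi]
Visit Riga → queue [Seoul, Lagos, Milan, Delhi]
Visit Seoul → queue [Lagos, Milan, Delhi]
Visit Lagos → queue [Milan, Delhi]
Visit Milan; enqueue Oslo → queue [Delhi, Oslo]
Visit Delhi → queue [Oslo]
Visit Oslo; enqueue Bogota → queue [Bogota]
Visit Bogota → queue []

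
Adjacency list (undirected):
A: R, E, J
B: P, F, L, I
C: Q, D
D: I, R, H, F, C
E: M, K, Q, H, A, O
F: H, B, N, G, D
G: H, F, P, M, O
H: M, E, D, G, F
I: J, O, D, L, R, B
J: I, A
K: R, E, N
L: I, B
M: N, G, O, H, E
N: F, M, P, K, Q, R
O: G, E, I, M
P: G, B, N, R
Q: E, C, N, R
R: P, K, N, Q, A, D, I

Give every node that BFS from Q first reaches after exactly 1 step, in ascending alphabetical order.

C, E, N, R

Level 0: Q
Level 1: C, E, N, R
Level 2: A, D, F, H, I, K, M, O, P
Level 3: B, G, J, L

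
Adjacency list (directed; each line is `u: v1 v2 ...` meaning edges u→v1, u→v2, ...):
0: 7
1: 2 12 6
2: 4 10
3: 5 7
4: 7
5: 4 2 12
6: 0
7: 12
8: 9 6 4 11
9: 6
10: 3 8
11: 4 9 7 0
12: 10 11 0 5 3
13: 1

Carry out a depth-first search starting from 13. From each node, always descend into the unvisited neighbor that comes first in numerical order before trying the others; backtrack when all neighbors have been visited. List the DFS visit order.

Visit 13
13 → 1
1 → 2
2 → 4
4 → 7
7 → 12
12 → 0
12 → 3
3 → 5
12 → 10
10 → 8
8 → 6
8 → 9
8 → 11

13, 1, 2, 4, 7, 12, 0, 3, 5, 10, 8, 6, 9, 11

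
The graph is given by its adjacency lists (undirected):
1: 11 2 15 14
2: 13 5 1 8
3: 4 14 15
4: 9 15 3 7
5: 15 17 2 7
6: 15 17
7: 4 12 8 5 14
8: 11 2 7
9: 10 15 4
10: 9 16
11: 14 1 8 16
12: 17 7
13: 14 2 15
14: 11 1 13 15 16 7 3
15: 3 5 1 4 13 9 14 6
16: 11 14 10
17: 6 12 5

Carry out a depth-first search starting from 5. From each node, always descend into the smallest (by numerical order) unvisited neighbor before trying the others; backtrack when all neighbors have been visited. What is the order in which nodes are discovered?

Visit 5
5 → 2
2 → 1
1 → 11
11 → 8
8 → 7
7 → 4
4 → 3
3 → 14
14 → 13
13 → 15
15 → 6
6 → 17
17 → 12
15 → 9
9 → 10
10 → 16

5 → 2 → 1 → 11 → 8 → 7 → 4 → 3 → 14 → 13 → 15 → 6 → 17 → 12 → 9 → 10 → 16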